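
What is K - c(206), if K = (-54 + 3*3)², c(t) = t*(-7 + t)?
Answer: -38969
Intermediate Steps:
K = 2025 (K = (-54 + 9)² = (-45)² = 2025)
K - c(206) = 2025 - 206*(-7 + 206) = 2025 - 206*199 = 2025 - 1*40994 = 2025 - 40994 = -38969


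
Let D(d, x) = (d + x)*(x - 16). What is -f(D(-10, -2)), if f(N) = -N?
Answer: 216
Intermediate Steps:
D(d, x) = (-16 + x)*(d + x) (D(d, x) = (d + x)*(-16 + x) = (-16 + x)*(d + x))
-f(D(-10, -2)) = -(-1)*((-2)² - 16*(-10) - 16*(-2) - 10*(-2)) = -(-1)*(4 + 160 + 32 + 20) = -(-1)*216 = -1*(-216) = 216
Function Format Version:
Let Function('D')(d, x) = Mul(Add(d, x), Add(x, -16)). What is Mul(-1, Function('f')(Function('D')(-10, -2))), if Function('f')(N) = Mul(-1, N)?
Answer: 216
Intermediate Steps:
Function('D')(d, x) = Mul(Add(-16, x), Add(d, x)) (Function('D')(d, x) = Mul(Add(d, x), Add(-16, x)) = Mul(Add(-16, x), Add(d, x)))
Mul(-1, Function('f')(Function('D')(-10, -2))) = Mul(-1, Mul(-1, Add(Pow(-2, 2), Mul(-16, -10), Mul(-16, -2), Mul(-10, -2)))) = Mul(-1, Mul(-1, Add(4, 160, 32, 20))) = Mul(-1, Mul(-1, 216)) = Mul(-1, -216) = 216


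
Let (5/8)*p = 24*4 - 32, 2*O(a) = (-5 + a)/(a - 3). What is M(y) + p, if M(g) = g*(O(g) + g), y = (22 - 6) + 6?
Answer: 56643/95 ≈ 596.24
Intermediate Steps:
O(a) = (-5 + a)/(2*(-3 + a)) (O(a) = ((-5 + a)/(a - 3))/2 = ((-5 + a)/(-3 + a))/2 = (-5 + a)/(2*(-3 + a)))
y = 22 (y = 16 + 6 = 22)
M(g) = g*(g + (-5 + g)/(2*(-3 + g))) (M(g) = g*((-5 + g)/(2*(-3 + g)) + g) = g*(g + (-5 + g)/(2*(-3 + g))))
p = 512/5 (p = 8*(24*4 - 32)/5 = 8*(96 - 32)/5 = (8/5)*64 = 512/5 ≈ 102.40)
M(y) + p = (½)*22*(-5 + 22 + 2*22*(-3 + 22))/(-3 + 22) + 512/5 = (½)*22*(-5 + 22 + 2*22*19)/19 + 512/5 = (½)*22*(1/19)*(-5 + 22 + 836) + 512/5 = (½)*22*(1/19)*853 + 512/5 = 9383/19 + 512/5 = 56643/95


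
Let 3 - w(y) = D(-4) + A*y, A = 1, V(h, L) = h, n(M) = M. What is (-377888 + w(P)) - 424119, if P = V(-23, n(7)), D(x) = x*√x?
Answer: -801981 + 8*I ≈ -8.0198e+5 + 8.0*I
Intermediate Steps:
D(x) = x^(3/2)
P = -23
w(y) = 3 - y + 8*I (w(y) = 3 - ((-4)^(3/2) + 1*y) = 3 - (-8*I + y) = 3 - (y - 8*I) = 3 + (-y + 8*I) = 3 - y + 8*I)
(-377888 + w(P)) - 424119 = (-377888 + (3 - 1*(-23) + 8*I)) - 424119 = (-377888 + (3 + 23 + 8*I)) - 424119 = (-377888 + (26 + 8*I)) - 424119 = (-377862 + 8*I) - 424119 = -801981 + 8*I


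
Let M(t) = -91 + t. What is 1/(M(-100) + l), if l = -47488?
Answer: -1/47679 ≈ -2.0974e-5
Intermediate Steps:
1/(M(-100) + l) = 1/((-91 - 100) - 47488) = 1/(-191 - 47488) = 1/(-47679) = -1/47679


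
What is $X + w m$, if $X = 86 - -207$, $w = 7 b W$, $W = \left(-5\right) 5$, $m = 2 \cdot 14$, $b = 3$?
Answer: $-14407$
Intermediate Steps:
$m = 28$
$W = -25$
$w = -525$ ($w = 7 \cdot 3 \left(-25\right) = 21 \left(-25\right) = -525$)
$X = 293$ ($X = 86 + 207 = 293$)
$X + w m = 293 - 14700 = -14407$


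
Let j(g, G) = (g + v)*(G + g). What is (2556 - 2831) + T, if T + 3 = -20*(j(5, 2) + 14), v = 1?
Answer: -1398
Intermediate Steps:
j(g, G) = (1 + g)*(G + g) (j(g, G) = (g + 1)*(G + g) = (1 + g)*(G + g))
T = -1123 (T = -3 - 20*((2 + 5 + 5² + 2*5) + 14) = -3 - 20*((2 + 5 + 25 + 10) + 14) = -3 - 20*(42 + 14) = -3 - 20*56 = -3 - 1120 = -1123)
(2556 - 2831) + T = (2556 - 2831) - 1123 = -275 - 1123 = -1398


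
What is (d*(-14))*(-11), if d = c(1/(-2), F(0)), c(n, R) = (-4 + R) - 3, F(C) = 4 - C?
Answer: -462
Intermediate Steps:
c(n, R) = -7 + R
d = -3 (d = -7 + (4 - 1*0) = -7 + (4 + 0) = -7 + 4 = -3)
(d*(-14))*(-11) = -3*(-14)*(-11) = 42*(-11) = -462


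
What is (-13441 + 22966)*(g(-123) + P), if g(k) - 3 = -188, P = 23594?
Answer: 222970725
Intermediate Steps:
g(k) = -185 (g(k) = 3 - 188 = -185)
(-13441 + 22966)*(g(-123) + P) = (-13441 + 22966)*(-185 + 23594) = 9525*23409 = 222970725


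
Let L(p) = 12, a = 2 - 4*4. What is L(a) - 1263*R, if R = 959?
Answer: -1211205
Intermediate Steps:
a = -14 (a = 2 - 16 = -14)
L(a) - 1263*R = 12 - 1263*959 = 12 - 1211217 = -1211205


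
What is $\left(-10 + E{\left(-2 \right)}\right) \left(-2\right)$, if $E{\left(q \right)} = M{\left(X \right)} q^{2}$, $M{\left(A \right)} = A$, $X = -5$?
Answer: $60$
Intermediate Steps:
$E{\left(q \right)} = - 5 q^{2}$
$\left(-10 + E{\left(-2 \right)}\right) \left(-2\right) = \left(-10 - 5 \left(-2\right)^{2}\right) \left(-2\right) = \left(-10 - 20\right) \left(-2\right) = \left(-30\right) \left(-2\right) = 60$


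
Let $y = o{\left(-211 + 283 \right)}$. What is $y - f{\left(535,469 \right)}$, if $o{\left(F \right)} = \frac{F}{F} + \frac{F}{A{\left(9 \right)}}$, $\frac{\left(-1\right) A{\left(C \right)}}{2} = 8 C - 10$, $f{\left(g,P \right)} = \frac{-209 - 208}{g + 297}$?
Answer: $\frac{23743}{25792} \approx 0.92056$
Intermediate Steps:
$f{\left(g,P \right)} = - \frac{417}{297 + g}$
$A{\left(C \right)} = 20 - 16 C$ ($A{\left(C \right)} = - 2 \left(8 C - 10\right) = - 2 \left(-10 + 8 C\right) = 20 - 16 C$)
$o{\left(F \right)} = 1 - \frac{F}{124}$ ($o{\left(F \right)} = \frac{F}{F} + \frac{F}{20 - 144} = 1 + \frac{F}{20 - 144} = 1 + \frac{F}{-124} = 1 + F \left(- \frac{1}{124}\right) = 1 - \frac{F}{124}$)
$y = \frac{13}{31}$ ($y = 1 - \frac{-211 + 283}{124} = 1 - \frac{18}{31} = \frac{13}{31} \approx 0.41935$)
$y - f{\left(535,469 \right)} = \frac{13}{31} - - \frac{417}{297 + 535} = \frac{13}{31} - - \frac{417}{832} = \frac{13}{31} + \frac{417}{832} = \frac{23743}{25792}$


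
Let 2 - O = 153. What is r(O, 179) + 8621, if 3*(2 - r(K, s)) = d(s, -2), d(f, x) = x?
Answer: 25871/3 ≈ 8623.7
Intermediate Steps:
O = -151 (O = 2 - 1*153 = 2 - 153 = -151)
r(K, s) = 8/3 (r(K, s) = 2 - 1/3*(-2) = 2 + 2/3 = 8/3)
r(O, 179) + 8621 = 8/3 + 8621 = 25871/3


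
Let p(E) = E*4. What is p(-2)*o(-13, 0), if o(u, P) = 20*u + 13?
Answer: 1976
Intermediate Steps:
p(E) = 4*E
o(u, P) = 13 + 20*u
p(-2)*o(-13, 0) = (4*(-2))*(13 + 20*(-13)) = -8*(13 - 260) = -8*(-247) = 1976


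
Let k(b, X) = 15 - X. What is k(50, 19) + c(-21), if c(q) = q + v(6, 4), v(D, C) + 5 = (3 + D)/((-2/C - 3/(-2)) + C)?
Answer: -141/5 ≈ -28.200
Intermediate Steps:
v(D, C) = -5 + (3 + D)/(3/2 + C - 2/C) (v(D, C) = -5 + (3 + D)/((-2/C - 3/(-2)) + C) = -5 + (3 + D)/((-2/C - 3*(-½)) + C) = -5 + (3 + D)/((-2/C + 3/2) + C) = -5 + (3 + D)/((3/2 - 2/C) + C) = -5 + (3 + D)/(3/2 + C - 2/C))
c(q) = -16/5 + q (c(q) = q + (20 - 10*4² - 9*4 + 2*4*6)/(-4 + 2*4² + 3*4) = q + (20 - 10*16 - 36 + 48)/(-4 + 2*16 + 12) = q + (20 - 160 - 36 + 48)/(-4 + 32 + 12) = q - 128/40 = q + (1/40)*(-128) = q - 16/5 = -16/5 + q)
k(50, 19) + c(-21) = (15 - 1*19) + (-16/5 - 21) = (15 - 19) - 121/5 = -4 - 121/5 = -141/5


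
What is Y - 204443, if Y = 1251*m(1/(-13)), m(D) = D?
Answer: -2659010/13 ≈ -2.0454e+5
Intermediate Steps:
Y = -1251/13 (Y = 1251/(-13) = 1251*(-1/13) = -1251/13 ≈ -96.231)
Y - 204443 = -1251/13 - 204443 = -2659010/13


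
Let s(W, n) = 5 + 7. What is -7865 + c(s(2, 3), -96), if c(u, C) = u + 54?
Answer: -7799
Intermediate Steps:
s(W, n) = 12
c(u, C) = 54 + u
-7865 + c(s(2, 3), -96) = -7865 + (54 + 12) = -7865 + 66 = -7799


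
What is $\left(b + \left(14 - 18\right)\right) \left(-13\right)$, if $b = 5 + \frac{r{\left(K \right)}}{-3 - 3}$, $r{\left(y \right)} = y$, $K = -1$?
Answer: $- \frac{91}{6} \approx -15.167$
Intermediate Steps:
$b = \frac{31}{6}$ ($b = 5 + \frac{1}{-3 - 3} \left(-1\right) = 5 + \frac{1}{-6} \left(-1\right) = 5 - - \frac{1}{6} = 5 + \frac{1}{6} = \frac{31}{6} \approx 5.1667$)
$\left(b + \left(14 - 18\right)\right) \left(-13\right) = \left(\frac{31}{6} + \left(14 - 18\right)\right) \left(-13\right) = \left(\frac{31}{6} - 4\right) \left(-13\right) = \frac{7}{6} \left(-13\right) = - \frac{91}{6}$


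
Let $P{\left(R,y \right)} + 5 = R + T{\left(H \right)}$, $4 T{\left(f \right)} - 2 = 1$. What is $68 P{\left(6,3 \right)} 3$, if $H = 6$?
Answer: $357$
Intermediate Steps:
$T{\left(f \right)} = \frac{3}{4}$ ($T{\left(f \right)} = \frac{1}{2} + \frac{1}{4} \cdot 1 = \frac{1}{2} + \frac{1}{4} = \frac{3}{4}$)
$P{\left(R,y \right)} = - \frac{17}{4} + R$ ($P{\left(R,y \right)} = -5 + \left(R + \frac{3}{4}\right) = -5 + \left(\frac{3}{4} + R\right) = - \frac{17}{4} + R$)
$68 P{\left(6,3 \right)} 3 = 68 \left(- \frac{17}{4} + 6\right) 3 = 68 \cdot \frac{7}{4} \cdot 3 = 119 \cdot 3 = 357$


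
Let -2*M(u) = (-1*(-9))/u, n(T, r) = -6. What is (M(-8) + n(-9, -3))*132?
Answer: -2871/4 ≈ -717.75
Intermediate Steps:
M(u) = -9/(2*u) (M(u) = -(-1*(-9))/(2*u) = -9/(2*u))
(M(-8) + n(-9, -3))*132 = (-9/2/(-8) - 6)*132 = (-9/2*(-1/8) - 6)*132 = (9/16 - 6)*132 = -87/16*132 = -2871/4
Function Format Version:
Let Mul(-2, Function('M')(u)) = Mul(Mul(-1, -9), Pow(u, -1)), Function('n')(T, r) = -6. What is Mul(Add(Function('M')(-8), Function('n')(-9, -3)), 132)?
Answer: Rational(-2871, 4) ≈ -717.75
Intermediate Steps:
Function('M')(u) = Mul(Rational(-9, 2), Pow(u, -1)) (Function('M')(u) = Mul(Rational(-1, 2), Mul(Mul(-1, -9), Pow(u, -1))) = Mul(Rational(-1, 2), Mul(9, Pow(u, -1))) = Mul(Rational(-9, 2), Pow(u, -1)))
Mul(Add(Function('M')(-8), Function('n')(-9, -3)), 132) = Mul(Add(Mul(Rational(-9, 2), Pow(-8, -1)), -6), 132) = Mul(Add(Mul(Rational(-9, 2), Rational(-1, 8)), -6), 132) = Mul(Add(Rational(9, 16), -6), 132) = Mul(Rational(-87, 16), 132) = Rational(-2871, 4)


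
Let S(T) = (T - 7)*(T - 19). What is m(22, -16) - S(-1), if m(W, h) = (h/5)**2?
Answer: -3744/25 ≈ -149.76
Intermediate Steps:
S(T) = (-19 + T)*(-7 + T) (S(T) = (-7 + T)*(-19 + T) = (-19 + T)*(-7 + T))
m(W, h) = h**2/25 (m(W, h) = (h*(1/5))**2 = (h/5)**2 = h**2/25)
m(22, -16) - S(-1) = (1/25)*(-16)**2 - (133 + (-1)**2 - 26*(-1)) = (1/25)*256 - (133 + 1 + 26) = 256/25 - 1*160 = 256/25 - 160 = -3744/25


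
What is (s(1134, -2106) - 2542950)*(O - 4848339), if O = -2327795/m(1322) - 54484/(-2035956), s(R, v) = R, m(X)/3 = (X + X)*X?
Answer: 913539154451704970992065/74129327623 ≈ 1.2324e+13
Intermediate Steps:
m(X) = 6*X² (m(X) = 3*((X + X)*X) = 3*((2*X)*X) = 3*(2*X²) = 6*X²)
O = -115776758519/593034620984 (O = -2327795/(6*1322²) - 54484/(-2035956) = -2327795/(6*1747684) - 54484*(-1/2035956) = -2327795/10486104 + 13621/508989 = -115776758519/593034620984 ≈ -0.19523)
(s(1134, -2106) - 2542950)*(O - 4848339) = (1134 - 2542950)*(-115776758519/593034620984 - 4848339) = -2541816*(-2875232997043704095/593034620984) = 913539154451704970992065/74129327623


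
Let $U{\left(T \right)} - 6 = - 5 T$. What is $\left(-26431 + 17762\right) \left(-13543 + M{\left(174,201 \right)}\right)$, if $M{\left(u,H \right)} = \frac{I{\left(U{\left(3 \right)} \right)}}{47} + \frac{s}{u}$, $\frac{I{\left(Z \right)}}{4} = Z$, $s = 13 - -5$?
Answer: $\frac{160029844028}{1363} \approx 1.1741 \cdot 10^{8}$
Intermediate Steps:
$s = 18$ ($s = 13 + 5 = 18$)
$U{\left(T \right)} = 6 - 5 T$
$I{\left(Z \right)} = 4 Z$
$M{\left(u,H \right)} = - \frac{36}{47} + \frac{18}{u}$ ($M{\left(u,H \right)} = \frac{4 \left(6 - 15\right)}{47} + \frac{18}{u} = 4 \left(6 - 15\right) \frac{1}{47} + \frac{18}{u} = 4 \left(-9\right) \frac{1}{47} + \frac{18}{u} = \left(-36\right) \frac{1}{47} + \frac{18}{u} = - \frac{36}{47} + \frac{18}{u}$)
$\left(-26431 + 17762\right) \left(-13543 + M{\left(174,201 \right)}\right) = \left(-26431 + 17762\right) \left(-13543 - \left(\frac{36}{47} - \frac{18}{174}\right)\right) = - 8669 \left(-13543 + \left(- \frac{36}{47} + 18 \cdot \frac{1}{174}\right)\right) = - 8669 \left(-13543 + \left(- \frac{36}{47} + \frac{3}{29}\right)\right) = - 8669 \left(-13543 - \frac{903}{1363}\right) = \left(-8669\right) \left(- \frac{18460012}{1363}\right) = \frac{160029844028}{1363}$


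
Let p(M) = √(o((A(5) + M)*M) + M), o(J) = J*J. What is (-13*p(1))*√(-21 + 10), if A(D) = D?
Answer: -13*I*√407 ≈ -262.27*I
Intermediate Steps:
o(J) = J²
p(M) = √(M + M²*(5 + M)²) (p(M) = √(((5 + M)*M)² + M) = √((M*(5 + M))² + M) = √(M²*(5 + M)² + M) = √(M + M²*(5 + M)²))
(-13*p(1))*√(-21 + 10) = (-13*√(1 + 1*(5 + 1)²))*√(-21 + 10) = (-13*√(1 + 1*6²))*√(-11) = (-13*√(1 + 1*36))*(I*√11) = (-13*√(1 + 36))*(I*√11) = (-13*√37)*(I*√11) = -13*I*√407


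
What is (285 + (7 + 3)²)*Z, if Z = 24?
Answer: 9240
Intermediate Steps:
(285 + (7 + 3)²)*Z = (285 + (7 + 3)²)*24 = (285 + 10²)*24 = (285 + 100)*24 = 385*24 = 9240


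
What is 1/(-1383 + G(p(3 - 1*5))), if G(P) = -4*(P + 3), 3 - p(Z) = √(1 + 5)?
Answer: -469/659851 - 4*√6/1979553 ≈ -0.00071572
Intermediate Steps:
p(Z) = 3 - √6 (p(Z) = 3 - √(1 + 5) = 3 - √6)
G(P) = -12 - 4*P (G(P) = -4*(3 + P) = -12 - 4*P)
1/(-1383 + G(p(3 - 1*5))) = 1/(-1383 + (-12 - 4*(3 - √6))) = 1/(-1383 + (-12 + (-12 + 4*√6))) = 1/(-1383 + (-24 + 4*√6)) = 1/(-1407 + 4*√6)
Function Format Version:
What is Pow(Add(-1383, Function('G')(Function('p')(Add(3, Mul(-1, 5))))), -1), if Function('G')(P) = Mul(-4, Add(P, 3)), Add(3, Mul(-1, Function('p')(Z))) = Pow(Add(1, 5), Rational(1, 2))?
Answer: Add(Rational(-469, 659851), Mul(Rational(-4, 1979553), Pow(6, Rational(1, 2)))) ≈ -0.00071572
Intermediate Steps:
Function('p')(Z) = Add(3, Mul(-1, Pow(6, Rational(1, 2)))) (Function('p')(Z) = Add(3, Mul(-1, Pow(Add(1, 5), Rational(1, 2)))) = Add(3, Mul(-1, Pow(6, Rational(1, 2)))))
Function('G')(P) = Add(-12, Mul(-4, P)) (Function('G')(P) = Mul(-4, Add(3, P)) = Add(-12, Mul(-4, P)))
Pow(Add(-1383, Function('G')(Function('p')(Add(3, Mul(-1, 5))))), -1) = Pow(Add(-1383, Add(-12, Mul(-4, Add(3, Mul(-1, Pow(6, Rational(1, 2))))))), -1) = Pow(Add(-1383, Add(-12, Add(-12, Mul(4, Pow(6, Rational(1, 2)))))), -1) = Pow(Add(-1383, Add(-24, Mul(4, Pow(6, Rational(1, 2))))), -1) = Pow(Add(-1407, Mul(4, Pow(6, Rational(1, 2)))), -1)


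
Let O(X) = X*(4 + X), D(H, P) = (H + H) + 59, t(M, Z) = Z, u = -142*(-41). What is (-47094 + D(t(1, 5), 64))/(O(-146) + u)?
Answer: -4275/2414 ≈ -1.7709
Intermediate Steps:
u = 5822
D(H, P) = 59 + 2*H (D(H, P) = 2*H + 59 = 59 + 2*H)
(-47094 + D(t(1, 5), 64))/(O(-146) + u) = (-47094 + (59 + 2*5))/(-146*(4 - 146) + 5822) = (-47094 + (59 + 10))/(-146*(-142) + 5822) = (-47094 + 69)/(20732 + 5822) = -47025/26554 = -47025*1/26554 = -4275/2414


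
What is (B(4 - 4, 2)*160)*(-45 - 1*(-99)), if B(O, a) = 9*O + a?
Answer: 17280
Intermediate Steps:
B(O, a) = a + 9*O
(B(4 - 4, 2)*160)*(-45 - 1*(-99)) = ((2 + 9*(4 - 4))*160)*(-45 - 1*(-99)) = ((2 + 9*0)*160)*(-45 + 99) = ((2 + 0)*160)*54 = (2*160)*54 = 320*54 = 17280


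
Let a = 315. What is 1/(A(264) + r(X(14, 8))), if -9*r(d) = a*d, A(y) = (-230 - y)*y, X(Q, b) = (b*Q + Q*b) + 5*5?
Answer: -1/139131 ≈ -7.1875e-6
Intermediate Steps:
X(Q, b) = 25 + 2*Q*b (X(Q, b) = (Q*b + Q*b) + 25 = 2*Q*b + 25 = 25 + 2*Q*b)
A(y) = y*(-230 - y)
r(d) = -35*d
1/(A(264) + r(X(14, 8))) = 1/(-1*264*(230 + 264) - 35*(25 + 2*14*8)) = 1/(-1*264*494 - 35*(25 + 224)) = 1/(-130416 - 35*249) = 1/(-130416 - 8715) = 1/(-139131) = -1/139131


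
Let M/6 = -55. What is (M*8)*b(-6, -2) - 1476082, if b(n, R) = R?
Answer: -1470802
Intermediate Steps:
M = -330 (M = 6*(-55) = -330)
(M*8)*b(-6, -2) - 1476082 = -330*8*(-2) - 1476082 = -2640*(-2) - 1476082 = 5280 - 1476082 = -1470802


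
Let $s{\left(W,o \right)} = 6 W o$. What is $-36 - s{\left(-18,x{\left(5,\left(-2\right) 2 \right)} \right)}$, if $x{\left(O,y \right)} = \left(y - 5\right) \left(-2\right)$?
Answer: $1908$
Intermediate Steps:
$x{\left(O,y \right)} = 10 - 2 y$ ($x{\left(O,y \right)} = \left(-5 + y\right) \left(-2\right) = 10 - 2 y$)
$s{\left(W,o \right)} = 6 W o$
$-36 - s{\left(-18,x{\left(5,\left(-2\right) 2 \right)} \right)} = -36 - 6 \left(-18\right) \left(10 - 2 \left(\left(-2\right) 2\right)\right) = -36 - 6 \left(-18\right) \left(10 - -8\right) = -36 - 6 \left(-18\right) \left(10 + 8\right) = -36 - 6 \left(-18\right) 18 = -36 - -1944 = -36 + 1944 = 1908$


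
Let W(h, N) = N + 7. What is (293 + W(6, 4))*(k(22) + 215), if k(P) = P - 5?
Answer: 70528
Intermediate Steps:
W(h, N) = 7 + N
k(P) = -5 + P
(293 + W(6, 4))*(k(22) + 215) = (293 + (7 + 4))*((-5 + 22) + 215) = (293 + 11)*(17 + 215) = 304*232 = 70528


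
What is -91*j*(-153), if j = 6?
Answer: 83538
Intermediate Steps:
-91*j*(-153) = -91*6*(-153) = -546*(-153) = 83538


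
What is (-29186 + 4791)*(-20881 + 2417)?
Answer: 450429280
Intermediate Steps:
(-29186 + 4791)*(-20881 + 2417) = -24395*(-18464) = 450429280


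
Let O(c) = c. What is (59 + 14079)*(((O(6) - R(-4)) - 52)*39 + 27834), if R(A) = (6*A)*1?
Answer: 381386688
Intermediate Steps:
R(A) = 6*A
(59 + 14079)*(((O(6) - R(-4)) - 52)*39 + 27834) = (59 + 14079)*(((6 - 6*(-4)) - 52)*39 + 27834) = 14138*(((6 - 1*(-24)) - 52)*39 + 27834) = 14138*(((6 + 24) - 52)*39 + 27834) = 14138*((30 - 52)*39 + 27834) = 14138*(-22*39 + 27834) = 14138*(-858 + 27834) = 14138*26976 = 381386688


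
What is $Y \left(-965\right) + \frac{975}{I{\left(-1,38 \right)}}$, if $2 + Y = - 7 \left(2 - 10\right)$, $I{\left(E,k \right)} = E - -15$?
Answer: $- \frac{728565}{14} \approx -52040.0$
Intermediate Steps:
$I{\left(E,k \right)} = 15 + E$ ($I{\left(E,k \right)} = E + 15 = 15 + E$)
$Y = 54$ ($Y = -2 - 7 \left(2 - 10\right) = -2 - -56 = -2 + 56 = 54$)
$Y \left(-965\right) + \frac{975}{I{\left(-1,38 \right)}} = 54 \left(-965\right) + \frac{975}{15 - 1} = -52110 + \frac{975}{14} = - \frac{728565}{14}$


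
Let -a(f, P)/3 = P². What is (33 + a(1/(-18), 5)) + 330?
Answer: 288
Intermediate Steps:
a(f, P) = -3*P²
(33 + a(1/(-18), 5)) + 330 = (33 - 3*5²) + 330 = (33 - 3*25) + 330 = (33 - 75) + 330 = -42 + 330 = 288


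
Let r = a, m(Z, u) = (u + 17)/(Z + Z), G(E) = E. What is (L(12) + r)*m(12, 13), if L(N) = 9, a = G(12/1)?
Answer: 105/4 ≈ 26.250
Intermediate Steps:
a = 12 (a = 12/1 = 12*1 = 12)
m(Z, u) = (17 + u)/(2*Z) (m(Z, u) = (17 + u)/((2*Z)) = (17 + u)*(1/(2*Z)) = (17 + u)/(2*Z))
r = 12
(L(12) + r)*m(12, 13) = (9 + 12)*((½)*(17 + 13)/12) = 21*((½)*(1/12)*30) = 21*(5/4) = 105/4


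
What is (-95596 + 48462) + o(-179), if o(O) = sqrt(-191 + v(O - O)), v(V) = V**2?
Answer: -47134 + I*sqrt(191) ≈ -47134.0 + 13.82*I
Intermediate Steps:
o(O) = I*sqrt(191) (o(O) = sqrt(-191 + (O - O)**2) = sqrt(-191 + 0**2) = sqrt(-191 + 0) = sqrt(-191) = I*sqrt(191))
(-95596 + 48462) + o(-179) = (-95596 + 48462) + I*sqrt(191) = -47134 + I*sqrt(191)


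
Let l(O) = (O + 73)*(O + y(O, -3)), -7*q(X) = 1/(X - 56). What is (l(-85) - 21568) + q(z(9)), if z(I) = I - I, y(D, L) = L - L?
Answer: -8054815/392 ≈ -20548.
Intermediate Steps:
y(D, L) = 0
z(I) = 0
q(X) = -1/(7*(-56 + X)) (q(X) = -1/(7*(X - 56)) = -1/(7*(-56 + X)))
l(O) = O*(73 + O) (l(O) = (O + 73)*(O + 0) = (73 + O)*O = O*(73 + O))
(l(-85) - 21568) + q(z(9)) = (-85*(73 - 85) - 21568) - 1/(-392 + 7*0) = (-85*(-12) - 21568) - 1/(-392 + 0) = (1020 - 21568) - 1/(-392) = -20548 - 1*(-1/392) = -20548 + 1/392 = -8054815/392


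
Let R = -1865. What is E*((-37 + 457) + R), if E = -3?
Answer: 4335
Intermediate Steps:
E*((-37 + 457) + R) = -3*((-37 + 457) - 1865) = -3*(420 - 1865) = -3*(-1445) = 4335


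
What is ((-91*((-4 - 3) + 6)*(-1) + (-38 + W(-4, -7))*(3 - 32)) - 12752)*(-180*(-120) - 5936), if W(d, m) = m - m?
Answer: -183911024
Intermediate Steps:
W(d, m) = 0
((-91*((-4 - 3) + 6)*(-1) + (-38 + W(-4, -7))*(3 - 32)) - 12752)*(-180*(-120) - 5936) = ((-91*((-4 - 3) + 6)*(-1) + (-38 + 0)*(3 - 32)) - 12752)*(-180*(-120) - 5936) = ((-91*(-7 + 6)*(-1) - 38*(-29)) - 12752)*(21600 - 5936) = ((-(-91)*(-1) + 1102) - 12752)*15664 = ((-91*1 + 1102) - 12752)*15664 = ((-91 + 1102) - 12752)*15664 = (1011 - 12752)*15664 = -11741*15664 = -183911024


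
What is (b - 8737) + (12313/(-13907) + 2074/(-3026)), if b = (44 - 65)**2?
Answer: -10270094192/1237723 ≈ -8297.6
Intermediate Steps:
b = 441 (b = (-21)**2 = 441)
(b - 8737) + (12313/(-13907) + 2074/(-3026)) = (441 - 8737) + (12313/(-13907) + 2074/(-3026)) = -8296 + (12313*(-1/13907) + 2074*(-1/3026)) = -8296 + (-12313/13907 - 61/89) = -8296 - 1944184/1237723 = -10270094192/1237723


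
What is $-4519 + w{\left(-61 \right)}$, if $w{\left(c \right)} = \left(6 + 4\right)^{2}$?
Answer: $-4419$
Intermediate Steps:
$w{\left(c \right)} = 100$ ($w{\left(c \right)} = 10^{2} = 100$)
$-4519 + w{\left(-61 \right)} = -4519 + 100 = -4419$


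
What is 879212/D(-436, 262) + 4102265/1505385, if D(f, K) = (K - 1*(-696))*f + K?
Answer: 12961317109/20946227967 ≈ 0.61879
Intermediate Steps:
D(f, K) = K + f*(696 + K) (D(f, K) = (K + 696)*f + K = (696 + K)*f + K = f*(696 + K) + K = K + f*(696 + K))
879212/D(-436, 262) + 4102265/1505385 = 879212/(262 + 696*(-436) + 262*(-436)) + 4102265/1505385 = 879212/(262 - 303456 - 114232) + 4102265*(1/1505385) = 879212/(-417426) + 820453/301077 = 879212*(-1/417426) + 820453/301077 = -439606/208713 + 820453/301077 = 12961317109/20946227967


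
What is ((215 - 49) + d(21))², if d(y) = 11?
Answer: 31329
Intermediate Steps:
((215 - 49) + d(21))² = ((215 - 49) + 11)² = (166 + 11)² = 177² = 31329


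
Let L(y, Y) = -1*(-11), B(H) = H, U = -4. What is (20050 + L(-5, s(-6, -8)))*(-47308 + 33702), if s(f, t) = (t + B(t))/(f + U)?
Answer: -272949966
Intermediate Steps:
s(f, t) = 2*t/(-4 + f) (s(f, t) = (t + t)/(f - 4) = (2*t)/(-4 + f) = 2*t/(-4 + f))
L(y, Y) = 11
(20050 + L(-5, s(-6, -8)))*(-47308 + 33702) = (20050 + 11)*(-47308 + 33702) = 20061*(-13606) = -272949966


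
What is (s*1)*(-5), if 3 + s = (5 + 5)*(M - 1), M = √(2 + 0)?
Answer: 65 - 50*√2 ≈ -5.7107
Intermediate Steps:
M = √2 ≈ 1.4142
s = -13 + 10*√2 (s = -3 + (5 + 5)*(√2 - 1) = -3 + 10*(-1 + √2) = -3 + (-10 + 10*√2) = -13 + 10*√2 ≈ 1.1421)
(s*1)*(-5) = ((-13 + 10*√2)*1)*(-5) = (-13 + 10*√2)*(-5) = 65 - 50*√2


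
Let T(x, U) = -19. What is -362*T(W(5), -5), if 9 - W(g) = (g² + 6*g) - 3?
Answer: 6878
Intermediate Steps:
W(g) = 12 - g² - 6*g (W(g) = 9 - ((g² + 6*g) - 3) = 9 - (-3 + g² + 6*g) = 9 + (3 - g² - 6*g) = 12 - g² - 6*g)
-362*T(W(5), -5) = -362*(-19) = 6878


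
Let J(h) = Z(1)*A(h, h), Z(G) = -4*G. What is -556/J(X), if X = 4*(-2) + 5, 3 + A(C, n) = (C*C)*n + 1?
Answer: -139/29 ≈ -4.7931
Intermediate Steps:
A(C, n) = -2 + n*C² (A(C, n) = -3 + ((C*C)*n + 1) = -3 + (C²*n + 1) = -3 + (n*C² + 1) = -3 + (1 + n*C²) = -2 + n*C²)
X = -3 (X = -8 + 5 = -3)
J(h) = 8 - 4*h³ (J(h) = (-4*1)*(-2 + h*h²) = -4*(-2 + h³) = 8 - 4*h³)
-556/J(X) = -556/(8 - 4*(-3)³) = -556/(8 - 4*(-27)) = -556/(8 + 108) = -556/116 = -556*1/116 = -139/29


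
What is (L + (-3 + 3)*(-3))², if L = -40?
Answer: 1600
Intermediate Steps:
(L + (-3 + 3)*(-3))² = (-40 + (-3 + 3)*(-3))² = (-40 + 0*(-3))² = (-40 + 0)² = (-40)² = 1600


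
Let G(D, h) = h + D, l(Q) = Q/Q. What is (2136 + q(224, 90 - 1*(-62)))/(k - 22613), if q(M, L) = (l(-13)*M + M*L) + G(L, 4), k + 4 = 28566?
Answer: 12188/1983 ≈ 6.1462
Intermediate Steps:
l(Q) = 1
k = 28562 (k = -4 + 28566 = 28562)
G(D, h) = D + h
q(M, L) = 4 + L + M + L*M (q(M, L) = (1*M + M*L) + (L + 4) = (M + L*M) + (4 + L) = 4 + L + M + L*M)
(2136 + q(224, 90 - 1*(-62)))/(k - 22613) = (2136 + (4 + (90 - 1*(-62)) + 224 + (90 - 1*(-62))*224))/(28562 - 22613) = (2136 + (4 + (90 + 62) + 224 + (90 + 62)*224))/5949 = (2136 + (4 + 152 + 224 + 152*224))*(1/5949) = (2136 + (4 + 152 + 224 + 34048))*(1/5949) = (2136 + 34428)*(1/5949) = 36564*(1/5949) = 12188/1983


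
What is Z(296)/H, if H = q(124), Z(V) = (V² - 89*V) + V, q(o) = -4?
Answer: -15392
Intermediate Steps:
Z(V) = V² - 88*V
H = -4
Z(296)/H = (296*(-88 + 296))/(-4) = (296*208)*(-¼) = 61568*(-¼) = -15392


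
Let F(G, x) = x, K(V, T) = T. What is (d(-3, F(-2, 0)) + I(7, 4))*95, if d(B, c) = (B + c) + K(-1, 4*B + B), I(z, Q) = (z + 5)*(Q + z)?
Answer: 10830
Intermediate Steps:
I(z, Q) = (5 + z)*(Q + z)
d(B, c) = c + 6*B (d(B, c) = (B + c) + (4*B + B) = (B + c) + 5*B = c + 6*B)
(d(-3, F(-2, 0)) + I(7, 4))*95 = ((0 + 6*(-3)) + (7² + 5*4 + 5*7 + 4*7))*95 = ((0 - 18) + (49 + 20 + 35 + 28))*95 = (-18 + 132)*95 = 114*95 = 10830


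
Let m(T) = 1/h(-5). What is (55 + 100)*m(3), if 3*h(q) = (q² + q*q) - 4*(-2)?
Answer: 465/58 ≈ 8.0172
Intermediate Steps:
h(q) = 8/3 + 2*q²/3 (h(q) = ((q² + q*q) - 4*(-2))/3 = ((q² + q²) + 8)/3 = (2*q² + 8)/3 = (8 + 2*q²)/3 = 8/3 + 2*q²/3)
m(T) = 3/58 (m(T) = 1/(8/3 + (⅔)*(-5)²) = 1/(8/3 + (⅔)*25) = 1/(8/3 + 50/3) = 1/(58/3) = 3/58)
(55 + 100)*m(3) = (55 + 100)*(3/58) = 155*(3/58) = 465/58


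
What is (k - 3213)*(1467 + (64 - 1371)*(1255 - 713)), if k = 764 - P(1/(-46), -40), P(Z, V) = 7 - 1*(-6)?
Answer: 1740454274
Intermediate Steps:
P(Z, V) = 13 (P(Z, V) = 7 + 6 = 13)
k = 751 (k = 764 - 1*13 = 764 - 13 = 751)
(k - 3213)*(1467 + (64 - 1371)*(1255 - 713)) = (751 - 3213)*(1467 + (64 - 1371)*(1255 - 713)) = -2462*(1467 - 1307*542) = -2462*(1467 - 708394) = -2462*(-706927) = 1740454274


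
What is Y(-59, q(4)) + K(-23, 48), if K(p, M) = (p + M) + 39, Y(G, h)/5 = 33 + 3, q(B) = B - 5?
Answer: 244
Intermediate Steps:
q(B) = -5 + B
Y(G, h) = 180 (Y(G, h) = 5*(33 + 3) = 5*36 = 180)
K(p, M) = 39 + M + p (K(p, M) = (M + p) + 39 = 39 + M + p)
Y(-59, q(4)) + K(-23, 48) = 180 + (39 + 48 - 23) = 180 + 64 = 244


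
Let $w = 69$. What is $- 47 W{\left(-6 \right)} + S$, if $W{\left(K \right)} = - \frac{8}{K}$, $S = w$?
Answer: $\frac{19}{3} \approx 6.3333$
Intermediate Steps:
$S = 69$
$- 47 W{\left(-6 \right)} + S = - 47 \left(- \frac{8}{-6}\right) + 69 = - 47 \left(\left(-8\right) \left(- \frac{1}{6}\right)\right) + 69 = \left(-47\right) \frac{4}{3} + 69 = - \frac{188}{3} + 69 = \frac{19}{3}$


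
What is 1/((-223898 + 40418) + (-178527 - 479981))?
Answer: -1/841988 ≈ -1.1877e-6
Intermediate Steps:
1/((-223898 + 40418) + (-178527 - 479981)) = 1/(-183480 - 658508) = 1/(-841988) = -1/841988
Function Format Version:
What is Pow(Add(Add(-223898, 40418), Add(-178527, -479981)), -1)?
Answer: Rational(-1, 841988) ≈ -1.1877e-6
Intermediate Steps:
Pow(Add(Add(-223898, 40418), Add(-178527, -479981)), -1) = Pow(Add(-183480, -658508), -1) = Pow(-841988, -1) = Rational(-1, 841988)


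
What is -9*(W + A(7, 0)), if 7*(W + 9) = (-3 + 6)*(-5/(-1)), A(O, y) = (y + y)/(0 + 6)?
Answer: 432/7 ≈ 61.714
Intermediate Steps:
A(O, y) = y/3 (A(O, y) = (2*y)/6 = (2*y)*(1/6) = y/3)
W = -48/7 (W = -9 + ((-3 + 6)*(-5/(-1)))/7 = -9 + (3*(-5*(-1)))/7 = -9 + (3*5)/7 = -9 + (1/7)*15 = -9 + 15/7 = -48/7 ≈ -6.8571)
-9*(W + A(7, 0)) = -9*(-48/7 + (1/3)*0) = -9*(-48/7 + 0) = -9*(-48/7) = 432/7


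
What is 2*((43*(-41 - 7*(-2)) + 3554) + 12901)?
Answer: 30588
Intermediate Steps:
2*((43*(-41 - 7*(-2)) + 3554) + 12901) = 2*((43*(-41 + 14) + 3554) + 12901) = 2*((43*(-27) + 3554) + 12901) = 2*((-1161 + 3554) + 12901) = 2*(2393 + 12901) = 2*15294 = 30588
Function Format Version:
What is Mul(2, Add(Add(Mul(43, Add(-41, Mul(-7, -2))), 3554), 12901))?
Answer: 30588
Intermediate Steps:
Mul(2, Add(Add(Mul(43, Add(-41, Mul(-7, -2))), 3554), 12901)) = Mul(2, Add(Add(Mul(43, Add(-41, 14)), 3554), 12901)) = Mul(2, Add(Add(Mul(43, -27), 3554), 12901)) = Mul(2, Add(Add(-1161, 3554), 12901)) = Mul(2, Add(2393, 12901)) = Mul(2, 15294) = 30588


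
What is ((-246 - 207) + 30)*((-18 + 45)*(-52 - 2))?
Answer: 616734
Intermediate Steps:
((-246 - 207) + 30)*((-18 + 45)*(-52 - 2)) = (-453 + 30)*(27*(-54)) = -423*(-1458) = 616734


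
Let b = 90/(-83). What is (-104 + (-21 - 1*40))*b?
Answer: 14850/83 ≈ 178.92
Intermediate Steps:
b = -90/83 (b = 90*(-1/83) = -90/83 ≈ -1.0843)
(-104 + (-21 - 1*40))*b = (-104 + (-21 - 1*40))*(-90/83) = (-104 + (-21 - 40))*(-90/83) = (-104 - 61)*(-90/83) = -165*(-90/83) = 14850/83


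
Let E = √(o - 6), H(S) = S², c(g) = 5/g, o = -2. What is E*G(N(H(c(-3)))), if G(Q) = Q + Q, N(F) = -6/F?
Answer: -216*I*√2/25 ≈ -12.219*I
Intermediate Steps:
G(Q) = 2*Q
E = 2*I*√2 (E = √(-2 - 6) = √(-8) = 2*I*√2 ≈ 2.8284*I)
E*G(N(H(c(-3)))) = (2*I*√2)*(2*(-6/((5/(-3))²))) = (2*I*√2)*(2*(-6/((5*(-⅓))²))) = (2*I*√2)*(2*(-6/((-5/3)²))) = (2*I*√2)*(2*(-6/25/9)) = (2*I*√2)*(2*(-6*9/25)) = (2*I*√2)*(2*(-54/25)) = (2*I*√2)*(-108/25) = -216*I*√2/25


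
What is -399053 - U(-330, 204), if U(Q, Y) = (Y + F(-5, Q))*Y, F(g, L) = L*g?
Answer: -777269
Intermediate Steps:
U(Q, Y) = Y*(Y - 5*Q) (U(Q, Y) = (Y + Q*(-5))*Y = (Y - 5*Q)*Y = Y*(Y - 5*Q))
-399053 - U(-330, 204) = -399053 - 204*(204 - 5*(-330)) = -399053 - 204*(204 + 1650) = -399053 - 204*1854 = -399053 - 1*378216 = -399053 - 378216 = -777269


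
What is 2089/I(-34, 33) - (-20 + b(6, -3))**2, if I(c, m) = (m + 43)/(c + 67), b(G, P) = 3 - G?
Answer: 28733/76 ≈ 378.07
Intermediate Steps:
I(c, m) = (43 + m)/(67 + c)
2089/I(-34, 33) - (-20 + b(6, -3))**2 = 2089/(((43 + 33)/(67 - 34))) - (-20 + (3 - 1*6))**2 = 2089/((76/33)) - (-20 + (3 - 6))**2 = 2089/(((1/33)*76)) - (-20 - 3)**2 = 2089/(76/33) - 1*(-23)**2 = 2089*(33/76) - 1*529 = 68937/76 - 529 = 28733/76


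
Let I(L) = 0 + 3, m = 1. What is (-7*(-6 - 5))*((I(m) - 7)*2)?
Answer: -616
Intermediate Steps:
I(L) = 3
(-7*(-6 - 5))*((I(m) - 7)*2) = (-7*(-6 - 5))*((3 - 7)*2) = (-7*(-11))*(-4*2) = 77*(-8) = -616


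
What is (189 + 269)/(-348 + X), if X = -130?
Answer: -229/239 ≈ -0.95816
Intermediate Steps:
(189 + 269)/(-348 + X) = (189 + 269)/(-348 - 130) = 458/(-478) = 458*(-1/478) = -229/239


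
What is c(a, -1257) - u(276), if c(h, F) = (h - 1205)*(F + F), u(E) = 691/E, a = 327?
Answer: 609211901/276 ≈ 2.2073e+6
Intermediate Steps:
c(h, F) = 2*F*(-1205 + h) (c(h, F) = (-1205 + h)*(2*F) = 2*F*(-1205 + h))
c(a, -1257) - u(276) = 2*(-1257)*(-1205 + 327) - 691/276 = 2*(-1257)*(-878) - 691/276 = 2207292 - 1*691/276 = 2207292 - 691/276 = 609211901/276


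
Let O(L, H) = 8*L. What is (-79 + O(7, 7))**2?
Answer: 529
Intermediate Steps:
(-79 + O(7, 7))**2 = (-79 + 8*7)**2 = (-79 + 56)**2 = (-23)**2 = 529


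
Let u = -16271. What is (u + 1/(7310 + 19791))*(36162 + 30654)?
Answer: -29463208081920/27101 ≈ -1.0872e+9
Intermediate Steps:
(u + 1/(7310 + 19791))*(36162 + 30654) = (-16271 + 1/(7310 + 19791))*(36162 + 30654) = (-16271 + 1/27101)*66816 = -440960370/27101*66816 = -29463208081920/27101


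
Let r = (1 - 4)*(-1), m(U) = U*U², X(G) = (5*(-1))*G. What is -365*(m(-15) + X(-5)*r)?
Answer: 1204500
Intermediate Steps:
X(G) = -5*G
m(U) = U³
r = 3 (r = -3*(-1) = 3)
-365*(m(-15) + X(-5)*r) = -365*((-15)³ - 5*(-5)*3) = -365*(-3375 + 25*3) = -365*(-3375 + 75) = -365*(-3300) = 1204500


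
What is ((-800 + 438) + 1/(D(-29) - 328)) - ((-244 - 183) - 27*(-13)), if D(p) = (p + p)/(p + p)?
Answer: -93523/327 ≈ -286.00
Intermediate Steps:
D(p) = 1 (D(p) = (2*p)/((2*p)) = (2*p)*(1/(2*p)) = 1)
((-800 + 438) + 1/(D(-29) - 328)) - ((-244 - 183) - 27*(-13)) = ((-800 + 438) + 1/(1 - 328)) - ((-244 - 183) - 27*(-13)) = (-362 + 1/(-327)) - (-427 + 351) = (-362 - 1/327) - 1*(-76) = -118375/327 + 76 = -93523/327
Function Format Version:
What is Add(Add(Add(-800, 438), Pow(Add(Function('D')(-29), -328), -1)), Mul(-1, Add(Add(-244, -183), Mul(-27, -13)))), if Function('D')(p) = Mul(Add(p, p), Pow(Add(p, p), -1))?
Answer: Rational(-93523, 327) ≈ -286.00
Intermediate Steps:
Function('D')(p) = 1 (Function('D')(p) = Mul(Mul(2, p), Pow(Mul(2, p), -1)) = Mul(Mul(2, p), Mul(Rational(1, 2), Pow(p, -1))) = 1)
Add(Add(Add(-800, 438), Pow(Add(Function('D')(-29), -328), -1)), Mul(-1, Add(Add(-244, -183), Mul(-27, -13)))) = Add(Add(Add(-800, 438), Pow(Add(1, -328), -1)), Mul(-1, Add(Add(-244, -183), Mul(-27, -13)))) = Add(Add(-362, Pow(-327, -1)), Mul(-1, Add(-427, 351))) = Add(Add(-362, Rational(-1, 327)), Mul(-1, -76)) = Add(Rational(-118375, 327), 76) = Rational(-93523, 327)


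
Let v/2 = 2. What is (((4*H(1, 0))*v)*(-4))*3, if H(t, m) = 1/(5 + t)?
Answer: -32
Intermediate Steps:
v = 4 (v = 2*2 = 4)
(((4*H(1, 0))*v)*(-4))*3 = (((4/(5 + 1))*4)*(-4))*3 = (((4/6)*4)*(-4))*3 = (((4*(⅙))*4)*(-4))*3 = (((⅔)*4)*(-4))*3 = ((8/3)*(-4))*3 = -32/3*3 = -32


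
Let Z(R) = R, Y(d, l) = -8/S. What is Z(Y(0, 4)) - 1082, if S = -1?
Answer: -1074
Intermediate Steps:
Y(d, l) = 8 (Y(d, l) = -8/(-1) = -8*(-1) = 8)
Z(Y(0, 4)) - 1082 = 8 - 1082 = -1074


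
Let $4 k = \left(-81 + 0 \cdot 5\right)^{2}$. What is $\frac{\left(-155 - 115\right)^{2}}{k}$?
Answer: $\frac{400}{9} \approx 44.444$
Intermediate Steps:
$k = \frac{6561}{4}$ ($k = \frac{\left(-81 + 0 \cdot 5\right)^{2}}{4} = \frac{\left(-81 + 0\right)^{2}}{4} = \frac{\left(-81\right)^{2}}{4} = \frac{1}{4} \cdot 6561 = \frac{6561}{4} \approx 1640.3$)
$\frac{\left(-155 - 115\right)^{2}}{k} = \frac{\left(-155 - 115\right)^{2}}{\frac{6561}{4}} = \left(-270\right)^{2} \cdot \frac{4}{6561} = 72900 \cdot \frac{4}{6561} = \frac{400}{9}$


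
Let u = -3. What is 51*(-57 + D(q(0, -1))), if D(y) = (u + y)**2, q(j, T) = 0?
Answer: -2448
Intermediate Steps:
D(y) = (-3 + y)**2
51*(-57 + D(q(0, -1))) = 51*(-57 + (-3 + 0)**2) = 51*(-57 + (-3)**2) = 51*(-57 + 9) = 51*(-48) = -2448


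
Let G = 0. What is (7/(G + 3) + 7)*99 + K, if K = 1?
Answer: 925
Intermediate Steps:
(7/(G + 3) + 7)*99 + K = (7/(0 + 3) + 7)*99 + 1 = (7/3 + 7)*99 + 1 = (28/3)*99 + 1 = 924 + 1 = 925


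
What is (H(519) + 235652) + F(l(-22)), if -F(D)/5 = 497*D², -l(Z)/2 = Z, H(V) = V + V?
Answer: -4574270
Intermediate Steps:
H(V) = 2*V
l(Z) = -2*Z
F(D) = -2485*D²
(H(519) + 235652) + F(l(-22)) = (2*519 + 235652) - 2485*(-2*(-22))² = (1038 + 235652) - 2485*44² = 236690 - 2485*1936 = 236690 - 4810960 = -4574270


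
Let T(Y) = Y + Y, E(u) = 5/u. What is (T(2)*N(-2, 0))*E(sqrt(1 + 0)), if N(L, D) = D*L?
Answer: 0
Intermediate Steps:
T(Y) = 2*Y
(T(2)*N(-2, 0))*E(sqrt(1 + 0)) = ((2*2)*(0*(-2)))*(5/(sqrt(1 + 0))) = (4*0)*(5/(sqrt(1))) = 0*(5/1) = 0*(5*1) = 0*5 = 0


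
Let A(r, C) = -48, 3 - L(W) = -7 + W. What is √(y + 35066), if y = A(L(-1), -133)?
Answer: √35018 ≈ 187.13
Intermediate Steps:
L(W) = 10 - W (L(W) = 3 - (-7 + W) = 3 + (7 - W) = 10 - W)
y = -48
√(y + 35066) = √(-48 + 35066) = √35018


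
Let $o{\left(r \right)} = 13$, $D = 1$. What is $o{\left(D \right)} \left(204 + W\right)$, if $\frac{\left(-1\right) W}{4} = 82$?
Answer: $-1612$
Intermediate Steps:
$W = -328$ ($W = \left(-4\right) 82 = -328$)
$o{\left(D \right)} \left(204 + W\right) = 13 \left(204 - 328\right) = 13 \left(-124\right) = -1612$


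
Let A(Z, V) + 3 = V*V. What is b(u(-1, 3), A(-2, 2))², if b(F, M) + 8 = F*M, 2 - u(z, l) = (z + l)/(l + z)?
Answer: 49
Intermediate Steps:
A(Z, V) = -3 + V² (A(Z, V) = -3 + V*V = -3 + V²)
u(z, l) = 1 (u(z, l) = 2 - (z + l)/(l + z) = 2 - (l + z)/(l + z) = 2 - 1*1 = 2 - 1 = 1)
b(F, M) = -8 + F*M
b(u(-1, 3), A(-2, 2))² = (-8 + 1*(-3 + 2²))² = (-8 + 1*(-3 + 4))² = (-8 + 1*1)² = (-8 + 1)² = (-7)² = 49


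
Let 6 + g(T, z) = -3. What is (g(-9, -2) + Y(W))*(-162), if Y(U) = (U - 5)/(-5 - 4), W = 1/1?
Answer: 1386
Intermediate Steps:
W = 1
g(T, z) = -9 (g(T, z) = -6 - 3 = -9)
Y(U) = 5/9 - U/9 (Y(U) = (-5 + U)/(-9) = (-5 + U)*(-1/9) = 5/9 - U/9)
(g(-9, -2) + Y(W))*(-162) = (-9 + (5/9 - 1/9*1))*(-162) = (-9 + (5/9 - 1/9))*(-162) = (-9 + 4/9)*(-162) = -77/9*(-162) = 1386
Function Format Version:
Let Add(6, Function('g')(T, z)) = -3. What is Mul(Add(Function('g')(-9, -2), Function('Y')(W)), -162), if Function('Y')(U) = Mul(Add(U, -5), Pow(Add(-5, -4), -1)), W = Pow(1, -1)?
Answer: 1386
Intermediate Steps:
W = 1
Function('g')(T, z) = -9 (Function('g')(T, z) = Add(-6, -3) = -9)
Function('Y')(U) = Add(Rational(5, 9), Mul(Rational(-1, 9), U)) (Function('Y')(U) = Mul(Add(-5, U), Pow(-9, -1)) = Mul(Add(-5, U), Rational(-1, 9)) = Add(Rational(5, 9), Mul(Rational(-1, 9), U)))
Mul(Add(Function('g')(-9, -2), Function('Y')(W)), -162) = Mul(Add(-9, Add(Rational(5, 9), Mul(Rational(-1, 9), 1))), -162) = Mul(Add(-9, Add(Rational(5, 9), Rational(-1, 9))), -162) = Mul(Add(-9, Rational(4, 9)), -162) = Mul(Rational(-77, 9), -162) = 1386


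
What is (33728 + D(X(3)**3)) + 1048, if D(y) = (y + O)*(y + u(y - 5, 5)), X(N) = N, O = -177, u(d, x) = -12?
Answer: 32526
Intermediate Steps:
D(y) = (-177 + y)*(-12 + y) (D(y) = (y - 177)*(y - 12) = (-177 + y)*(-12 + y))
(33728 + D(X(3)**3)) + 1048 = (33728 + (2124 + (3**3)**2 - 189*3**3)) + 1048 = (33728 + (2124 + 27**2 - 189*27)) + 1048 = (33728 + (2124 + 729 - 5103)) + 1048 = (33728 - 2250) + 1048 = 31478 + 1048 = 32526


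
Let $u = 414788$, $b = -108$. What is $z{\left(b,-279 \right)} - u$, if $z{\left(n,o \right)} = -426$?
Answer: $-415214$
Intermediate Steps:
$z{\left(b,-279 \right)} - u = -426 - 414788 = -415214$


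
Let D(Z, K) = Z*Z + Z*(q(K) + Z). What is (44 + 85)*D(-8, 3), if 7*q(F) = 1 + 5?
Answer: 109392/7 ≈ 15627.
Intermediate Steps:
q(F) = 6/7 (q(F) = (1 + 5)/7 = (⅐)*6 = 6/7)
D(Z, K) = Z² + Z*(6/7 + Z) (D(Z, K) = Z*Z + Z*(6/7 + Z) = Z² + Z*(6/7 + Z))
(44 + 85)*D(-8, 3) = (44 + 85)*((2/7)*(-8)*(3 + 7*(-8))) = 129*((2/7)*(-8)*(3 - 56)) = 129*((2/7)*(-8)*(-53)) = 129*(848/7) = 109392/7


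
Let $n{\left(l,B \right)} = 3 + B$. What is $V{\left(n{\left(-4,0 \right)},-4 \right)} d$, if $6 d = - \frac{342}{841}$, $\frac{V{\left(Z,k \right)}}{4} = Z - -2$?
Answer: $- \frac{1140}{841} \approx -1.3555$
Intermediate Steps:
$V{\left(Z,k \right)} = 8 + 4 Z$ ($V{\left(Z,k \right)} = 4 \left(Z - -2\right) = 4 \left(Z + 2\right) = 4 \left(2 + Z\right) = 8 + 4 Z$)
$d = - \frac{57}{841}$ ($d = \frac{\left(-342\right) \frac{1}{841}}{6} = \frac{1}{6} \left(- \frac{342}{841}\right) = - \frac{57}{841} \approx -0.067776$)
$V{\left(n{\left(-4,0 \right)},-4 \right)} d = \left(8 + 4 \left(3 + 0\right)\right) \left(- \frac{57}{841}\right) = \left(8 + 4 \cdot 3\right) \left(- \frac{57}{841}\right) = \left(8 + 12\right) \left(- \frac{57}{841}\right) = 20 \left(- \frac{57}{841}\right) = - \frac{1140}{841}$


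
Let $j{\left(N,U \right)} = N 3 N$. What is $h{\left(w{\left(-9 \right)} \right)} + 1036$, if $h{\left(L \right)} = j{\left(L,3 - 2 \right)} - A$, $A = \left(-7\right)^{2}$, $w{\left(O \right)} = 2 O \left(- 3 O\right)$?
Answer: $709575$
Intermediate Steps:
$w{\left(O \right)} = - 6 O^{2}$
$A = 49$
$j{\left(N,U \right)} = 3 N^{2}$ ($j{\left(N,U \right)} = 3 N N = 3 N^{2}$)
$h{\left(L \right)} = -49 + 3 L^{2}$ ($h{\left(L \right)} = 3 L^{2} - 49 = -49 + 3 L^{2}$)
$h{\left(w{\left(-9 \right)} \right)} + 1036 = \left(-49 + 3 \left(- 6 \left(-9\right)^{2}\right)^{2}\right) + 1036 = \left(-49 + 3 \left(\left(-6\right) 81\right)^{2}\right) + 1036 = \left(-49 + 3 \left(-486\right)^{2}\right) + 1036 = \left(-49 + 3 \cdot 236196\right) + 1036 = \left(-49 + 708588\right) + 1036 = 708539 + 1036 = 709575$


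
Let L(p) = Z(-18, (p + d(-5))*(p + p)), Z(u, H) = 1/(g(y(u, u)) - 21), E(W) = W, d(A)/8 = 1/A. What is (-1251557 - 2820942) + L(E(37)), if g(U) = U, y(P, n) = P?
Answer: -158827462/39 ≈ -4.0725e+6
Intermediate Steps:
d(A) = 8/A
Z(u, H) = 1/(-21 + u) (Z(u, H) = 1/(u - 21) = 1/(-21 + u))
L(p) = -1/39 (L(p) = 1/(-21 - 18) = 1/(-39) = -1/39)
(-1251557 - 2820942) + L(E(37)) = (-1251557 - 2820942) - 1/39 = -4072499 - 1/39 = -158827462/39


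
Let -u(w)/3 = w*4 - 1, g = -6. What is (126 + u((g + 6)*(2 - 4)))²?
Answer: 16641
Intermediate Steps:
u(w) = 3 - 12*w (u(w) = -3*(w*4 - 1) = -3*(4*w - 1) = -3*(-1 + 4*w) = 3 - 12*w)
(126 + u((g + 6)*(2 - 4)))² = (126 + (3 - 12*(-6 + 6)*(2 - 4)))² = (126 + (3 - 0*(-2)))² = (126 + (3 - 12*0))² = (126 + (3 + 0))² = (126 + 3)² = 129² = 16641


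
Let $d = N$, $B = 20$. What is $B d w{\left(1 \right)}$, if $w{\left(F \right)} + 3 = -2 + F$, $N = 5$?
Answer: $-400$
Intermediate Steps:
$d = 5$
$w{\left(F \right)} = -5 + F$ ($w{\left(F \right)} = -3 + \left(-2 + F\right) = -5 + F$)
$B d w{\left(1 \right)} = 20 \cdot 5 \left(-5 + 1\right) = 100 \left(-4\right) = -400$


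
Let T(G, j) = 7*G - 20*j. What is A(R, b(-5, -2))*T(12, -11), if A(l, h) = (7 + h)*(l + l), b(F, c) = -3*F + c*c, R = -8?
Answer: -126464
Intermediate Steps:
T(G, j) = -20*j + 7*G
b(F, c) = c**2 - 3*F (b(F, c) = -3*F + c**2 = c**2 - 3*F)
A(l, h) = 2*l*(7 + h) (A(l, h) = (7 + h)*(2*l) = 2*l*(7 + h))
A(R, b(-5, -2))*T(12, -11) = (2*(-8)*(7 + ((-2)**2 - 3*(-5))))*(-20*(-11) + 7*12) = (2*(-8)*(7 + (4 + 15)))*(220 + 84) = (2*(-8)*(7 + 19))*304 = (2*(-8)*26)*304 = -416*304 = -126464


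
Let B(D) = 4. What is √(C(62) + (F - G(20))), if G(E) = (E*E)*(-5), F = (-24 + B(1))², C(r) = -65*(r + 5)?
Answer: I*√1955 ≈ 44.215*I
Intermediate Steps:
C(r) = -325 - 65*r (C(r) = -65*(5 + r) = -325 - 65*r)
F = 400 (F = (-24 + 4)² = (-20)² = 400)
G(E) = -5*E² (G(E) = E²*(-5) = -5*E²)
√(C(62) + (F - G(20))) = √((-325 - 65*62) + (400 - (-5)*20²)) = √((-325 - 4030) + (400 - (-5)*400)) = √(-4355 + (400 - 1*(-2000))) = √(-4355 + (400 + 2000)) = √(-4355 + 2400) = √(-1955) = I*√1955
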